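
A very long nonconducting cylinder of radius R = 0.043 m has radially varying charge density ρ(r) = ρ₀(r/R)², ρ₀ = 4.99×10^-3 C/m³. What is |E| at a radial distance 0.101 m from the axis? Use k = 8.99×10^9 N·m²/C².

2.58×10^6 V/m

Coaxial Gaussian cylinder, radius r = 0.101 m, length L (r > R, full charge per length enclosed).
λ_enc = 2π ∫₀^R ρ₀(r'/R)^2 r' dr' = 2πρ₀R²/4 = 1.449e-5 C/m.
Applying ∮E·dA = Q_enc/ε₀ with the end caps contributing no flux:
E = 2k|λ_enc|/r = 2(8.99×10^9)(1.449×10^-5)/(0.101) = 2.58e6 N/C.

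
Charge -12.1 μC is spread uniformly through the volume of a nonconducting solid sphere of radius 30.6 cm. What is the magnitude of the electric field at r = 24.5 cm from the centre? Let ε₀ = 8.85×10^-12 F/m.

Symmetry ⇒ E = E(r) r̂. Gaussian sphere of radius r = 24.5 cm (r < R).
Only the charge within r is enclosed: Q_enc = Q·(r/R)³ = (-12.1 μC)·(24.5 cm/30.6 cm)³ = -6.21×10^-6 C.
Since E is radial and uniform over the Gaussian sphere, Φ = E·4πr² = Q_enc/ε₀.
E = |Q_enc|/(4πε₀r²) = (6.21e-6)/(4π·8.85×10^-12·(0.245)²) = 9.30e5 N/C.

E = 9.30e5 V/m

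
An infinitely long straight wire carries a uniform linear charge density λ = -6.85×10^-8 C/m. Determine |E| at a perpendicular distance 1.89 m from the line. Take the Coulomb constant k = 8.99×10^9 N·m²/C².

Coaxial Gaussian cylinder, radius r = 1.89 m, length L.
Q_enc = λL, so λ_enc = -6.85e-8 C/m.
Gauss's law: E·2πrL = λ_enc L/ε₀.
E = 2k|λ_enc|/r = 2(8.99×10^9)(6.85e-8)/(1.89) = 652 N/C.

|E| ≈ 652 N/C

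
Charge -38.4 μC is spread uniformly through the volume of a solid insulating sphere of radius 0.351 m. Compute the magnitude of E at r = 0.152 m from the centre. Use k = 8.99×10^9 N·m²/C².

Symmetry ⇒ E = E(r) r̂. Gaussian sphere of radius r = 0.152 m (r < R).
Only the charge within r is enclosed: Q_enc = Q·(r/R)³ = (-38.4 μC)·(0.152 m/0.351 m)³ = -3.118×10^-6 C.
Since E is radial and uniform over the Gaussian sphere, Φ = E·4πr² = Q_enc/ε₀.
E = k|Q_enc|/r² = (8.99×10^9)(3.118×10^-6)/(0.152)² = 1.21e6 N/C.

|E| = 1.21e6 N/C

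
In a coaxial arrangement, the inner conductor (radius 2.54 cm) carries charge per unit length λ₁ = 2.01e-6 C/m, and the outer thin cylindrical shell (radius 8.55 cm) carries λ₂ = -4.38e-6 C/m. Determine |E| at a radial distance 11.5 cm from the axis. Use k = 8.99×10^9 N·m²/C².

E = 3.71×10^5 N/C

Take a coaxial cylindrical Gaussian surface of radius r = 11.5 cm and length L (r > 8.55 cm, enclosing both).
λ_enc = λ₁ + λ₂ = (2.01e-6) + (-4.38e-6) = -2.37×10^-6 C/m.
By Gauss's law (flux through the curved wall only), E·2πrL = λ_enc L/ε₀.
E = 2k|λ_enc|/r = 2(8.99×10^9)(2.37×10^-6)/(0.115) = 3.71×10^5 N/C.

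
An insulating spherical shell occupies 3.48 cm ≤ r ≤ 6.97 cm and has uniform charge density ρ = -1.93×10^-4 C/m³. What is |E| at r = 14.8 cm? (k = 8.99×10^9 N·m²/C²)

E = 9.84×10^4 N/C

Take a concentric spherical Gaussian surface of radius r = 14.8 cm (r > 6.97 cm, enclosing the whole shell).
Q_enc = ρ·(4π/3)(b³ − a³) = (-1.93×10^-4)·(4π/3)·((0.0697)³ − (0.0348)³) = -2.397×10^-7 C.
Gauss's law: E·4πr² = Q_enc/ε₀.
E = k|Q_enc|/r² = (8.99×10^9)(2.397e-7)/(0.148)² = 9.84e4 N/C.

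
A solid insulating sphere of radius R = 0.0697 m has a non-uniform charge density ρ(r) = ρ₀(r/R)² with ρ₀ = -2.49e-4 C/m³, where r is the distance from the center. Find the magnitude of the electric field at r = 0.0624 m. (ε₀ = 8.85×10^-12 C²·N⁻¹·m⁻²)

Symmetry ⇒ E = E(r) r̂. Gaussian sphere of radius r = 0.0624 m (r < R).
Integrate the density: Q_enc = 4π ∫₀^r ρ₀(r'/R)^2 r'² dr' = 4πρ₀ r^5/(5·R²) = -1.219×10^-7 C.
By Gauss's law, ∮E·dA = E·4πr² = Q_enc/ε₀.
E = |Q_enc|/(4πε₀r²) = (1.219×10^-7)/(4π·8.85×10^-12·(0.0624)²) = 2.81×10^5 N/C.

|E| ≈ 2.81×10^5 N/C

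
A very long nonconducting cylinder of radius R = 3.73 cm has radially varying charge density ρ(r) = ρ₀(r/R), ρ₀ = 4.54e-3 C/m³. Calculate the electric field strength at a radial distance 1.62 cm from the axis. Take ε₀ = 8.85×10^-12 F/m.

By cylindrical symmetry E is radial; use a coaxial Gaussian cylinder of radius 1.62 cm and length L (r < R).
Integrating ρ over the cross-section to radius r: λ_enc = (2πρ₀/R) ∫₀^r r'^2 dr' = 2πρ₀ r^3/(3·R) = 1.084×10^-6 C/m.
Applying ∮E·dA = Q_enc/ε₀ with the end caps contributing no flux:
E = |λ_enc|/(2πε₀r) = (1.084×10^-6)/(2π·8.85×10^-12·0.0162) = 1.20e6 N/C.

E = 1.20×10^6 N/C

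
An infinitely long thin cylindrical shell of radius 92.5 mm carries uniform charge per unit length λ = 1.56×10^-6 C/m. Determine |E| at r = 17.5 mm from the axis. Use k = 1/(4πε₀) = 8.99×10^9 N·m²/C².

|E| = 0 N/C

By cylindrical symmetry E is radial; use a coaxial Gaussian cylinder of radius 17.5 mm and length L (r < 92.5 mm, inside the shell).
All the surface charge lies outside this cylinder: Q_enc = 0, hence E = 0.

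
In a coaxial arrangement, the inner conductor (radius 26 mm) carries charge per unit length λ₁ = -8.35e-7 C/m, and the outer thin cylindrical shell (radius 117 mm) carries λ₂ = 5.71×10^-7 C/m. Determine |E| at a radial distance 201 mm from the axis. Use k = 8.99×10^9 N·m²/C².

Coaxial Gaussian cylinder, radius r = 201 mm, length L (r > 117 mm, enclosing both).
λ_enc = λ₁ + λ₂ = (-8.35e-7) + (5.71×10^-7) = -2.64×10^-7 C/m.
Applying ∮E·dA = Q_enc/ε₀ with the end caps contributing no flux:
E = 2k|λ_enc|/r = 2(8.99×10^9)(2.64e-7)/(0.201) = 2.36×10^4 N/C.

E ≈ 2.36e4 V/m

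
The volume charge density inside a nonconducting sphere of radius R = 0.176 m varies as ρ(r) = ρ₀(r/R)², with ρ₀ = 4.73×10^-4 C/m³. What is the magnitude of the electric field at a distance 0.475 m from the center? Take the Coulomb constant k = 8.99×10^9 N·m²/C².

E = 2.58×10^5 V/m

Take a concentric spherical Gaussian surface of radius r = 0.475 m (r > R, all charge enclosed).
Q_enc = 4π ∫₀^R ρ₀(r'/R)^2 r'² dr' = 4πρ₀R³/5 = 6.481×10^-6 C.
Applying ∮E·dA = Q_enc/ε₀ with Φ = E(4πr²):
E = k|Q_enc|/r² = (8.99×10^9)(6.481×10^-6)/(0.475)² = 2.58×10^5 N/C.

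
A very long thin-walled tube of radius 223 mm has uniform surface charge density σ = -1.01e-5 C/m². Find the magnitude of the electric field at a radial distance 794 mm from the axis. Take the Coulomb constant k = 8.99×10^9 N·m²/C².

Choose a coaxial cylinder of radius r = 794 mm (arbitrary length L) as the Gaussian surface (r > 223 mm).
The whole shell is enclosed: λ_enc = σ·2πR = (-1.01×10^-5)·2π·(0.223) = -1.415e-5 C/m.
Since E is radial and uniform over the curved surface, Φ = E·2πrL = Q_enc/ε₀ = λ_enc L/ε₀.
E = 2k|λ_enc|/r = 2(8.99×10^9)(1.415×10^-5)/(0.794) = 3.20×10^5 N/C.

|E| ≈ 3.20e5 N/C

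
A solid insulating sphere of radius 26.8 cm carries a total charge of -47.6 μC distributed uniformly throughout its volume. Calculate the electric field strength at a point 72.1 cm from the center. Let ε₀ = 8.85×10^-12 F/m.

Take a concentric spherical Gaussian surface of radius r = 72.1 cm (r > R, so the entire charge is enclosed).
Q_enc = -47.6 μC = -4.76×10^-5 C.
By Gauss's law, ∮E·dA = E·4πr² = Q_enc/ε₀.
E = |Q_enc|/(4πε₀r²) = (4.76×10^-5)/(4π·8.85×10^-12·(0.721)²) = 8.23×10^5 N/C.

|E| ≈ 8.23×10^5 V/m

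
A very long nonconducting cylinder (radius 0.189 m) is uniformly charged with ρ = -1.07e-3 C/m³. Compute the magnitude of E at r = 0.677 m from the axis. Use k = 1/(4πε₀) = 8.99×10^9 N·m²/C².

Take a coaxial cylindrical Gaussian surface of radius r = 0.677 m and length L (r > 0.189 m, full cross-section enclosed).
λ_enc = ρ·πR² = (-1.07×10^-3)π(0.189)² = -1.201e-4 C/m.
Applying ∮E·dA = Q_enc/ε₀ with the end caps contributing no flux:
E = 2k|λ_enc|/r = 2(8.99×10^9)(1.201e-4)/(0.677) = 3.19×10^6 N/C.

3.19e6 N/C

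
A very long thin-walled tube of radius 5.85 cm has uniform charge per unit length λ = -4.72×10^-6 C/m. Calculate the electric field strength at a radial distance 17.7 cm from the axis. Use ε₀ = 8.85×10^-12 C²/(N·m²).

|E| ≈ 4.80e5 V/m

By cylindrical symmetry E is radial; use a coaxial Gaussian cylinder of radius 17.7 cm and length L (r > 5.85 cm).
The full line charge is enclosed: λ_enc = -4.72×10^-6 C/m.
By Gauss's law (flux through the curved wall only), E·2πrL = λ_enc L/ε₀.
E = |λ_enc|/(2πε₀r) = (4.72×10^-6)/(2π·8.85×10^-12·0.177) = 4.80×10^5 N/C.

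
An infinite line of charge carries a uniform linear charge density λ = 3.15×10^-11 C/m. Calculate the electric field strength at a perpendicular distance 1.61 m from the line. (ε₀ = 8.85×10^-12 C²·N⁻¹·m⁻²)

By cylindrical symmetry E is radial; use a coaxial Gaussian cylinder of radius 1.61 m and length L.
Q_enc = λL, so λ_enc = 3.15×10^-11 C/m.
Since E is radial and uniform over the curved surface, Φ = E·2πrL = Q_enc/ε₀ = λ_enc L/ε₀.
E = |λ_enc|/(2πε₀r) = (3.15×10^-11)/(2π·8.85×10^-12·1.61) = 0.352 N/C.

0.352 N/C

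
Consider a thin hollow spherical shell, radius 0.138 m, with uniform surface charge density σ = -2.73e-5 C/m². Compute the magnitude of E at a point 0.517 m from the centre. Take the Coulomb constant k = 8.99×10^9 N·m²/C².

2.20×10^5 N/C

Symmetry ⇒ E = E(r) r̂. Gaussian sphere of radius r = 0.517 m (r > 0.138 m).
The entire shell is enclosed: Q_enc = σ·4πR² = (-2.73e-5)·4π·(0.138)² = -6.533×10^-6 C.
Gauss's law: E·4πr² = Q_enc/ε₀.
E = k|Q_enc|/r² = (8.99×10^9)(6.533e-6)/(0.517)² = 2.20×10^5 N/C.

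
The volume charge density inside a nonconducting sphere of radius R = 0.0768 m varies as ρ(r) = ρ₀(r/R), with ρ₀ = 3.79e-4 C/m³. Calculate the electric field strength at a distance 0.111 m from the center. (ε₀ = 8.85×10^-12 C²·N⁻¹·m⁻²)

|E| = 3.94×10^5 N/C

Use a concentric Gaussian sphere at r = 0.111 m (r > R, all charge enclosed).
Q_enc = 4π ∫₀^R ρ₀(r'/R)^1 r'² dr' = 4πρ₀R³/4 = 5.394e-7 C.
By Gauss's law, ∮E·dA = E·4πr² = Q_enc/ε₀.
E = |Q_enc|/(4πε₀r²) = (5.394e-7)/(4π·8.85×10^-12·(0.111)²) = 3.94×10^5 N/C.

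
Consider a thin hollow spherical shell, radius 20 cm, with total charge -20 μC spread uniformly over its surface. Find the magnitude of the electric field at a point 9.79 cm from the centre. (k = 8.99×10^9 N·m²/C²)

Take a concentric spherical Gaussian surface of radius r = 9.79 cm (inside the shell, r < 20 cm).
No charge lies within this surface, so Q_enc = 0 and Gauss's law gives E·4πr² = 0 ⇒ E = 0.

E = 0 (no enclosed charge)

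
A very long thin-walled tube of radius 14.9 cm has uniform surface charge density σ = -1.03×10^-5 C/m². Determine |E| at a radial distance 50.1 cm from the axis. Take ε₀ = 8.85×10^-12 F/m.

Choose a coaxial cylinder of radius r = 50.1 cm (arbitrary length L) as the Gaussian surface (r > 14.9 cm).
The whole shell is enclosed: λ_enc = σ·2πR = (-1.03e-5)·2π·(0.149) = -9.643×10^-6 C/m.
Since E is radial and uniform over the curved surface, Φ = E·2πrL = Q_enc/ε₀ = λ_enc L/ε₀.
E = |λ_enc|/(2πε₀r) = (9.643×10^-6)/(2π·8.85×10^-12·0.501) = 3.46e5 N/C.

E = 3.46×10^5 N/C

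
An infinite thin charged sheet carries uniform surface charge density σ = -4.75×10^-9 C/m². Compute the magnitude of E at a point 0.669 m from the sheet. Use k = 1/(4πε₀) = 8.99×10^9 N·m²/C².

|E| ≈ 268 V/m

The symmetry is planar: E is normal to the sheet and the same magnitude on both sides. Take a pillbox straddling the sheet with end-cap area A.
Only the two end caps contribute flux: Φ = 2EA. With Q_enc = σA, Gauss's law gives E = |σ|/(2ε₀).
E = 2πk|σ| = 2π(8.99×10^9)(4.75×10^-9) = 268 N/C.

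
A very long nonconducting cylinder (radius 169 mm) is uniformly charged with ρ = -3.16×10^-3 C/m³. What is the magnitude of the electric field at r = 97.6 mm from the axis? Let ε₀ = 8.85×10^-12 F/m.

By cylindrical symmetry E is radial; use a coaxial Gaussian cylinder of radius 97.6 mm and length L (r < R).
Enclosed charge per unit length: λ_enc = ρ·πr² = (-3.16×10^-3)π(0.0976)² = -9.457e-5 C/m.
By Gauss's law (flux through the curved wall only), E·2πrL = λ_enc L/ε₀.
E = |λ_enc|/(2πε₀r) = (9.457e-5)/(2π·8.85×10^-12·0.0976) = 1.74×10^7 N/C.

|E| ≈ 1.74×10^7 N/C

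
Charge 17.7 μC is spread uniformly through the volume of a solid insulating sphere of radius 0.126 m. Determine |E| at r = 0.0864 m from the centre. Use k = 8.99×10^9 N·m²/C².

Use a concentric Gaussian sphere at r = 0.0864 m (r < R).
For a uniform sphere the enclosed fraction is (r/R)³, so Q_enc = (17.7 μC)(0.0864/0.126)³ = 5.707e-6 C.
By Gauss's law, ∮E·dA = E·4πr² = Q_enc/ε₀.
E = k|Q_enc|/r² = (8.99×10^9)(5.707×10^-6)/(0.0864)² = 6.87×10^6 N/C.

|E| ≈ 6.87e6 N/C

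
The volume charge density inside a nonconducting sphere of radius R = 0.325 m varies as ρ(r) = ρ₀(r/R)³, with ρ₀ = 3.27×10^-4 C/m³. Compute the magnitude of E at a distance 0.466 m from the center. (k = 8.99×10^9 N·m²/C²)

Symmetry ⇒ E = E(r) r̂. Gaussian sphere of radius r = 0.466 m (r > R, all charge enclosed).
Q_enc = 4π ∫₀^R ρ₀(r'/R)^3 r'² dr' = 4πρ₀R³/6 = 2.351e-5 C.
Since E is radial and uniform over the Gaussian sphere, Φ = E·4πr² = Q_enc/ε₀.
E = k|Q_enc|/r² = (8.99×10^9)(2.351×10^-5)/(0.466)² = 9.73e5 N/C.

|E| = 9.73×10^5 N/C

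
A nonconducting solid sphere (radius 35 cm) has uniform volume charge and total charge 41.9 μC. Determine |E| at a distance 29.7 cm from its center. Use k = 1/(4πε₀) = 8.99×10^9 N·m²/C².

E ≈ 2.61×10^6 N/C

Take a concentric spherical Gaussian surface of radius r = 29.7 cm (r < R).
Only the charge within r is enclosed: Q_enc = Q·(r/R)³ = (41.9 μC)·(29.7 cm/35 cm)³ = 2.56×10^-5 C.
By Gauss's law, ∮E·dA = E·4πr² = Q_enc/ε₀.
E = k|Q_enc|/r² = (8.99×10^9)(2.56e-5)/(0.297)² = 2.61e6 N/C.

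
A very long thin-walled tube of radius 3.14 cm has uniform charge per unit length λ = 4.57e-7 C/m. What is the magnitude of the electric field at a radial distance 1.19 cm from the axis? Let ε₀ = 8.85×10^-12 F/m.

|E| = 0 N/C

Choose a coaxial cylinder of radius r = 1.19 cm (arbitrary length L) as the Gaussian surface (r < 3.14 cm, inside the shell).
All the surface charge lies outside this cylinder: Q_enc = 0, hence E = 0.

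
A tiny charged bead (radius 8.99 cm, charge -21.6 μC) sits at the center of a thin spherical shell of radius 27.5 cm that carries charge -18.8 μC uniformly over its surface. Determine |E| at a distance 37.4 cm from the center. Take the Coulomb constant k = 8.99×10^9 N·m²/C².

2.60×10^6 N/C

Symmetry ⇒ E = E(r) r̂. Gaussian sphere of radius r = 37.4 cm (r > 27.5 cm, enclosing both).
Q_enc = (-21.6 μC) + (-18.8 μC) = -4.04×10^-5 C.
By Gauss's law, ∮E·dA = E·4πr² = Q_enc/ε₀.
E = k|Q_enc|/r² = (8.99×10^9)(4.04×10^-5)/(0.374)² = 2.60×10^6 N/C.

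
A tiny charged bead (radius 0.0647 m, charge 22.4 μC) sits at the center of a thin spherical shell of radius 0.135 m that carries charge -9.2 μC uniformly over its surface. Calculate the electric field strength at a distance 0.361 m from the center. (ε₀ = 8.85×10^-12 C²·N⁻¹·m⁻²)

By spherical symmetry E is radial; choose a Gaussian sphere of radius r = 0.361 m (r > 0.135 m, enclosing both).
Q_enc = (22.4 μC) + (-9.2 μC) = 1.32×10^-5 C.
Since E is radial and uniform over the Gaussian sphere, Φ = E·4πr² = Q_enc/ε₀.
E = |Q_enc|/(4πε₀r²) = (1.32×10^-5)/(4π·8.85×10^-12·(0.361)²) = 9.11×10^5 N/C.

9.11×10^5 N/C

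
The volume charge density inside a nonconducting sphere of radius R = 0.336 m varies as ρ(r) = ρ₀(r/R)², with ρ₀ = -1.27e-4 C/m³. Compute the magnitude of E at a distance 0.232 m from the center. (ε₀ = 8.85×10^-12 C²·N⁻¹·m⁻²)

By spherical symmetry E is radial; choose a Gaussian sphere of radius r = 0.232 m (r < R).
Q_enc = ∫₀^r ρ(r')·4πr'² dr' = (4πρ₀/R²) ∫₀^r r'^4 dr' = 4πρ₀ r^5/(5·R²) = -1.90×10^-6 C.
By Gauss's law, ∮E·dA = E·4πr² = Q_enc/ε₀.
E = |Q_enc|/(4πε₀r²) = (1.90×10^-6)/(4π·8.85×10^-12·(0.232)²) = 3.17e5 N/C.

E ≈ 3.17×10^5 V/m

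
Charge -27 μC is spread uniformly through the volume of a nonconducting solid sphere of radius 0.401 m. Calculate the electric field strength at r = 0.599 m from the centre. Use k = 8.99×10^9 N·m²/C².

E ≈ 6.77×10^5 N/C

Take a concentric spherical Gaussian surface of radius r = 0.599 m (r > R, so the entire charge is enclosed).
Q_enc = -27 μC = -2.70×10^-5 C.
Applying ∮E·dA = Q_enc/ε₀ with Φ = E(4πr²):
E = k|Q_enc|/r² = (8.99×10^9)(2.70×10^-5)/(0.599)² = 6.77×10^5 N/C.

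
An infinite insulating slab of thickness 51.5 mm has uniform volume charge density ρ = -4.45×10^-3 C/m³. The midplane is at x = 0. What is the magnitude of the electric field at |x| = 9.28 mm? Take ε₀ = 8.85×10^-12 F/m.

E ≈ 4.67e6 N/C

By symmetry E is perpendicular to the slab. A Gaussian pillbox from −9.28 mm to +9.28 mm (face area A) lies entirely within the slab.
Q_enc = ρ·(2x)·A and flux = 2EA, so 2EA = 2ρxA/ε₀ ⇒ E = |ρ|x/ε₀.
E = (4.45×10^-3)(0.00928)/(8.85×10^-12) = 4.67×10^6 N/C.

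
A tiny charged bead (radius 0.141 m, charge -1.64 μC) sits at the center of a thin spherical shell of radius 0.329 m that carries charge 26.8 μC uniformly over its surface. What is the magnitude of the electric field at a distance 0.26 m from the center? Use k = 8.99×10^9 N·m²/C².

E = 2.18×10^5 N/C

Take a concentric spherical Gaussian surface of radius r = 0.26 m (between the bodies, 0.141 m < r < 0.329 m).
Only the inner charge is enclosed; the outer shell contributes nothing inside itself. Q_enc = -1.64 μC = -1.64×10^-6 C.
Gauss's law: E·4πr² = Q_enc/ε₀.
E = k|Q_enc|/r² = (8.99×10^9)(1.64e-6)/(0.26)² = 2.18×10^5 N/C.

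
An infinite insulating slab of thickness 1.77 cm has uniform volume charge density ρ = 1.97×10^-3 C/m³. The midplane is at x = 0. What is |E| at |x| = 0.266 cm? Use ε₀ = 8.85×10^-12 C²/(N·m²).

By symmetry E is perpendicular to the slab. A Gaussian pillbox from −0.266 cm to +0.266 cm (face area A) lies entirely within the slab.
Q_enc = ρ·(2x)·A and flux = 2EA, so 2EA = 2ρxA/ε₀ ⇒ E = |ρ|x/ε₀.
E = (1.97×10^-3)(0.00266)/(8.85×10^-12) = 5.92e5 N/C.

E = 5.92×10^5 N/C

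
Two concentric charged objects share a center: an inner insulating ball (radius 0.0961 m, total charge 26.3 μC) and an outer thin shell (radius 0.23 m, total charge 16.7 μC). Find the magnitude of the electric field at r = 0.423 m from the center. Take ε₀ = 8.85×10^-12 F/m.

Take a concentric spherical Gaussian surface of radius r = 0.423 m (r > 0.23 m, enclosing both).
Q_enc = (26.3 μC) + (16.7 μC) = 4.30×10^-5 C.
Gauss's law: E·4πr² = Q_enc/ε₀.
E = |Q_enc|/(4πε₀r²) = (4.30×10^-5)/(4π·8.85×10^-12·(0.423)²) = 2.16×10^6 N/C.

E ≈ 2.16×10^6 N/C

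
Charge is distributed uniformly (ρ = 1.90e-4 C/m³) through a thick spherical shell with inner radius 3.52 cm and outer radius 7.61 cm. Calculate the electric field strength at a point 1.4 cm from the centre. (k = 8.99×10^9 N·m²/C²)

By spherical symmetry E is radial; choose a Gaussian sphere of radius r = 1.4 cm (r < 3.52 cm, inside the empty cavity).
Q_enc = 0 (all charge lies at larger r); Gauss's law gives E = 0.

E = 0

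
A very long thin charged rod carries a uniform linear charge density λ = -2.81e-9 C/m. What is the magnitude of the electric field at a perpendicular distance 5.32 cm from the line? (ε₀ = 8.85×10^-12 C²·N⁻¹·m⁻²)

By cylindrical symmetry E is radial; use a coaxial Gaussian cylinder of radius 5.32 cm and length L.
Q_enc = λL, so λ_enc = -2.81e-9 C/m.
Since E is radial and uniform over the curved surface, Φ = E·2πrL = Q_enc/ε₀ = λ_enc L/ε₀.
E = |λ_enc|/(2πε₀r) = (2.81×10^-9)/(2π·8.85×10^-12·0.0532) = 950 N/C.

E ≈ 950 N/C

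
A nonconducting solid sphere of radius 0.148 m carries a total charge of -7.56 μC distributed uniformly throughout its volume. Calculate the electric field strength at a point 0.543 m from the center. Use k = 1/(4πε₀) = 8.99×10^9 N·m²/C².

|E| ≈ 2.31×10^5 N/C

By spherical symmetry E is radial; choose a Gaussian sphere of radius r = 0.543 m (r > R, so the entire charge is enclosed).
Q_enc = -7.56 μC = -7.56×10^-6 C.
Since E is radial and uniform over the Gaussian sphere, Φ = E·4πr² = Q_enc/ε₀.
E = k|Q_enc|/r² = (8.99×10^9)(7.56×10^-6)/(0.543)² = 2.31e5 N/C.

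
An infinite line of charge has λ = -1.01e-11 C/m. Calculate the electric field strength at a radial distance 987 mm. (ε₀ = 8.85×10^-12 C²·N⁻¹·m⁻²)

Take a coaxial cylindrical Gaussian surface of radius r = 987 mm and length L.
Q_enc = λL, so λ_enc = -1.01e-11 C/m.
Applying ∮E·dA = Q_enc/ε₀ with the end caps contributing no flux:
E = |λ_enc|/(2πε₀r) = (1.01×10^-11)/(2π·8.85×10^-12·0.987) = 0.184 N/C.

0.184 N/C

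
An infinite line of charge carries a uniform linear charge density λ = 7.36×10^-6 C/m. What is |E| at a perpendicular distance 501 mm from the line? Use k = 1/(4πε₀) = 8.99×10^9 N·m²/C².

E = 2.64e5 V/m

Take a coaxial cylindrical Gaussian surface of radius r = 501 mm and length L.
Q_enc = λL, so λ_enc = 7.36×10^-6 C/m.
Applying ∮E·dA = Q_enc/ε₀ with the end caps contributing no flux:
E = 2k|λ_enc|/r = 2(8.99×10^9)(7.36×10^-6)/(0.501) = 2.64e5 N/C.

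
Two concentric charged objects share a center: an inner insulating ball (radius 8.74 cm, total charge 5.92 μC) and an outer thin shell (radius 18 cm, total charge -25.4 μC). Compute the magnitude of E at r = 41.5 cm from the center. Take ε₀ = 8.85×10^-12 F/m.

1.02×10^6 N/C

By spherical symmetry E is radial; choose a Gaussian sphere of radius r = 41.5 cm (r > 18 cm, enclosing both).
Q_enc = (5.92 μC) + (-25.4 μC) = -1.948e-5 C.
Since E is radial and uniform over the Gaussian sphere, Φ = E·4πr² = Q_enc/ε₀.
E = |Q_enc|/(4πε₀r²) = (1.948×10^-5)/(4π·8.85×10^-12·(0.415)²) = 1.02×10^6 N/C.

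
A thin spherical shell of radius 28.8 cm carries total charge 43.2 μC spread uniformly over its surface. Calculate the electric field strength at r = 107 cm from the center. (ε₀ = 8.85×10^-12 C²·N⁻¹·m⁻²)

Symmetry ⇒ E = E(r) r̂. Gaussian sphere of radius r = 107 cm (r > 28.8 cm).
The entire shell is enclosed: Q_enc = 4.32×10^-5 C.
Gauss's law: E·4πr² = Q_enc/ε₀.
E = |Q_enc|/(4πε₀r²) = (4.32e-5)/(4π·8.85×10^-12·(1.07)²) = 3.39e5 N/C.

E ≈ 3.39e5 N/C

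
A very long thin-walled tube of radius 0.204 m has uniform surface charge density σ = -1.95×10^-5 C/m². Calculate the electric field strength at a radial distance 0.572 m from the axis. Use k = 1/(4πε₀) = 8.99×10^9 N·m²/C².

|E| ≈ 7.86×10^5 N/C

Take a coaxial cylindrical Gaussian surface of radius r = 0.572 m and length L (r > 0.204 m).
The whole shell is enclosed: λ_enc = σ·2πR = (-1.95e-5)·2π·(0.204) = -2.499×10^-5 C/m.
Since E is radial and uniform over the curved surface, Φ = E·2πrL = Q_enc/ε₀ = λ_enc L/ε₀.
E = 2k|λ_enc|/r = 2(8.99×10^9)(2.499×10^-5)/(0.572) = 7.86e5 N/C.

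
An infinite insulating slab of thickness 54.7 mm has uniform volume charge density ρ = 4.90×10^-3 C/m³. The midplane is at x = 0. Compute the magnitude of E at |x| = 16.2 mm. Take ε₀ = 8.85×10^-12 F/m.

By symmetry E is perpendicular to the slab. A Gaussian pillbox from −16.2 mm to +16.2 mm (face area A) lies entirely within the slab.
Q_enc = ρ·(2x)·A and flux = 2EA, so 2EA = 2ρxA/ε₀ ⇒ E = |ρ|x/ε₀.
E = (4.90×10^-3)(0.0162)/(8.85×10^-12) = 8.97×10^6 N/C.

|E| = 8.97e6 V/m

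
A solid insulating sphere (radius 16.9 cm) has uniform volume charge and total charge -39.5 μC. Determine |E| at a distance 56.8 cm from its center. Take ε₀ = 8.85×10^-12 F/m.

Use a concentric Gaussian sphere at r = 56.8 cm (r > R, so the entire charge is enclosed).
Q_enc = -39.5 μC = -3.95e-5 C.
Applying ∮E·dA = Q_enc/ε₀ with Φ = E(4πr²):
E = |Q_enc|/(4πε₀r²) = (3.95×10^-5)/(4π·8.85×10^-12·(0.568)²) = 1.10×10^6 N/C.

|E| ≈ 1.10e6 N/C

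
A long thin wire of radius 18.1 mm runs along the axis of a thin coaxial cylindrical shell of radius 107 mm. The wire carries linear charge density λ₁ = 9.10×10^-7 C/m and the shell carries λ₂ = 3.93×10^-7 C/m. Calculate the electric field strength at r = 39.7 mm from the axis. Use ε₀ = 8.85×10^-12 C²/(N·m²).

E = 4.12×10^5 N/C

By cylindrical symmetry E is radial; use a coaxial Gaussian cylinder of radius 39.7 mm and length L (between the conductors, 18.1 mm < r < 107 mm).
Only the inner wire is enclosed; the outer shell contributes nothing inside itself. λ_enc = λ₁ = 9.10×10^-7 C/m.
Gauss's law: E·2πrL = λ_enc L/ε₀.
E = |λ_enc|/(2πε₀r) = (9.10×10^-7)/(2π·8.85×10^-12·0.0397) = 4.12×10^5 N/C.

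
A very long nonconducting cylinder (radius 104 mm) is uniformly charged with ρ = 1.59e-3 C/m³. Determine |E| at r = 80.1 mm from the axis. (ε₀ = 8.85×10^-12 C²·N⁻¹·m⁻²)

|E| ≈ 7.20×10^6 N/C

Coaxial Gaussian cylinder, radius r = 80.1 mm, length L (r < R).
Enclosed charge per unit length: λ_enc = ρ·πr² = (1.59×10^-3)π(0.0801)² = 3.205e-5 C/m.
Applying ∮E·dA = Q_enc/ε₀ with the end caps contributing no flux:
E = |λ_enc|/(2πε₀r) = (3.205×10^-5)/(2π·8.85×10^-12·0.0801) = 7.20e6 N/C.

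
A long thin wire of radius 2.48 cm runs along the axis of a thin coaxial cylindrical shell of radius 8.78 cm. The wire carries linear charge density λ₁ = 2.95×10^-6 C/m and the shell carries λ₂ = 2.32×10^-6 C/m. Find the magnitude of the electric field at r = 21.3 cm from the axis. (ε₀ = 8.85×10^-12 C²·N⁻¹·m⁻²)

By cylindrical symmetry E is radial; use a coaxial Gaussian cylinder of radius 21.3 cm and length L (r > 8.78 cm, enclosing both).
λ_enc = λ₁ + λ₂ = (2.95×10^-6) + (2.32×10^-6) = 5.27×10^-6 C/m.
Gauss's law: E·2πrL = λ_enc L/ε₀.
E = |λ_enc|/(2πε₀r) = (5.27e-6)/(2π·8.85×10^-12·0.213) = 4.45×10^5 N/C.

|E| = 4.45×10^5 N/C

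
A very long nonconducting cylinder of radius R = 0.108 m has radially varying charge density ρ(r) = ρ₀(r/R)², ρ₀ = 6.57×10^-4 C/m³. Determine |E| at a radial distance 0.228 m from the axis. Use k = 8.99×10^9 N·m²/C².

9.49×10^5 N/C

Choose a coaxial cylinder of radius r = 0.228 m (arbitrary length L) as the Gaussian surface (r > R, full charge per length enclosed).
λ_enc = 2π ∫₀^R ρ₀(r'/R)^2 r' dr' = 2πρ₀R²/4 = 1.204e-5 C/m.
Since E is radial and uniform over the curved surface, Φ = E·2πrL = Q_enc/ε₀ = λ_enc L/ε₀.
E = 2k|λ_enc|/r = 2(8.99×10^9)(1.204e-5)/(0.228) = 9.49×10^5 N/C.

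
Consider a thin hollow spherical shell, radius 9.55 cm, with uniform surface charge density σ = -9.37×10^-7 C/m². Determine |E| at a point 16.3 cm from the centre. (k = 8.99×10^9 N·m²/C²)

Take a concentric spherical Gaussian surface of radius r = 16.3 cm (r > 9.55 cm).
The entire shell is enclosed: Q_enc = σ·4πR² = (-9.37×10^-7)·4π·(0.0955)² = -1.074e-7 C.
Since E is radial and uniform over the Gaussian sphere, Φ = E·4πr² = Q_enc/ε₀.
E = k|Q_enc|/r² = (8.99×10^9)(1.074e-7)/(0.163)² = 3.63e4 N/C.

E = 3.63×10^4 N/C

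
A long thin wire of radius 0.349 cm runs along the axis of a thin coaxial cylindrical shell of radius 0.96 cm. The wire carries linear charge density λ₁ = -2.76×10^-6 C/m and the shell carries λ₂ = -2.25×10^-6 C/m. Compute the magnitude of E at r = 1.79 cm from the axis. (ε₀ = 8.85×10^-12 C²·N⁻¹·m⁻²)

5.03e6 N/C

Coaxial Gaussian cylinder, radius r = 1.79 cm, length L (r > 0.96 cm, enclosing both).
λ_enc = λ₁ + λ₂ = (-2.76×10^-6) + (-2.25×10^-6) = -5.01×10^-6 C/m.
Applying ∮E·dA = Q_enc/ε₀ with the end caps contributing no flux:
E = |λ_enc|/(2πε₀r) = (5.01e-6)/(2π·8.85×10^-12·0.0179) = 5.03e6 N/C.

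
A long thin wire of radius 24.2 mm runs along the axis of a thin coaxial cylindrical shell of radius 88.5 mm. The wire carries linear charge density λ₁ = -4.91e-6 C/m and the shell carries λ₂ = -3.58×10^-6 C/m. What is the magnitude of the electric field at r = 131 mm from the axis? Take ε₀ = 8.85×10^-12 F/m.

Coaxial Gaussian cylinder, radius r = 131 mm, length L (r > 88.5 mm, enclosing both).
λ_enc = λ₁ + λ₂ = (-4.91×10^-6) + (-3.58×10^-6) = -8.49×10^-6 C/m.
Since E is radial and uniform over the curved surface, Φ = E·2πrL = Q_enc/ε₀ = λ_enc L/ε₀.
E = |λ_enc|/(2πε₀r) = (8.49×10^-6)/(2π·8.85×10^-12·0.131) = 1.17×10^6 N/C.

1.17×10^6 N/C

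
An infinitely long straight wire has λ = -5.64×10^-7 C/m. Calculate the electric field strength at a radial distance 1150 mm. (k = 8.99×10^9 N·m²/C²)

Take a coaxial cylindrical Gaussian surface of radius r = 1150 mm and length L.
Q_enc = λL, so λ_enc = -5.64×10^-7 C/m.
Gauss's law: E·2πrL = λ_enc L/ε₀.
E = 2k|λ_enc|/r = 2(8.99×10^9)(5.64×10^-7)/(1.15) = 8.82×10^3 N/C.

|E| ≈ 8.82×10^3 N/C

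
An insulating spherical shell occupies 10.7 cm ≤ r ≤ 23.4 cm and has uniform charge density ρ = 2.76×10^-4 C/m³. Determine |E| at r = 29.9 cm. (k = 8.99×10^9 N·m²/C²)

|E| ≈ 1.35×10^6 N/C

Take a concentric spherical Gaussian surface of radius r = 29.9 cm (r > 23.4 cm, enclosing the whole shell).
Q_enc = ρ·(4π/3)(b³ − a³) = (2.76×10^-4)·(4π/3)·((0.234)³ − (0.107)³) = 1.34×10^-5 C.
Applying ∮E·dA = Q_enc/ε₀ with Φ = E(4πr²):
E = k|Q_enc|/r² = (8.99×10^9)(1.34×10^-5)/(0.299)² = 1.35e6 N/C.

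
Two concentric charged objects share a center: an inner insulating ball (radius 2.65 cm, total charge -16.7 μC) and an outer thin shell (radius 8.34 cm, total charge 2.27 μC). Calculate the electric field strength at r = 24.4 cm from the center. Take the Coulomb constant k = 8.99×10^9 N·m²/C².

2.18×10^6 V/m

Take a concentric spherical Gaussian surface of radius r = 24.4 cm (r > 8.34 cm, enclosing both).
Q_enc = (-16.7 μC) + (2.27 μC) = -1.443e-5 C.
Since E is radial and uniform over the Gaussian sphere, Φ = E·4πr² = Q_enc/ε₀.
E = k|Q_enc|/r² = (8.99×10^9)(1.443e-5)/(0.244)² = 2.18×10^6 N/C.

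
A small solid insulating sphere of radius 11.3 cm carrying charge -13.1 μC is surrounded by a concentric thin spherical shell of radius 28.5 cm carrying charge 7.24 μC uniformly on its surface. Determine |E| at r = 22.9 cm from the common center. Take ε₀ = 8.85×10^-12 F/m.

Take a concentric spherical Gaussian surface of radius r = 22.9 cm (between the bodies, 11.3 cm < r < 28.5 cm).
Only the inner charge is enclosed; the outer shell contributes nothing inside itself. Q_enc = -13.1 μC = -1.31×10^-5 C.
By Gauss's law, ∮E·dA = E·4πr² = Q_enc/ε₀.
E = |Q_enc|/(4πε₀r²) = (1.31×10^-5)/(4π·8.85×10^-12·(0.229)²) = 2.25×10^6 N/C.

|E| = 2.25×10^6 N/C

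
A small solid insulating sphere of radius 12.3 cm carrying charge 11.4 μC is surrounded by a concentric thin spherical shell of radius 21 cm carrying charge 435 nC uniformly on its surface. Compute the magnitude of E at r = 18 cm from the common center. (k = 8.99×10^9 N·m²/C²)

Take a concentric spherical Gaussian surface of radius r = 18 cm (between the bodies, 12.3 cm < r < 21 cm).
The shell at 21 cm lies outside the Gaussian surface, so Q_enc = 11.4 μC = 1.14×10^-5 C.
By Gauss's law, ∮E·dA = E·4πr² = Q_enc/ε₀.
E = k|Q_enc|/r² = (8.99×10^9)(1.14×10^-5)/(0.18)² = 3.16×10^6 N/C.

E ≈ 3.16×10^6 N/C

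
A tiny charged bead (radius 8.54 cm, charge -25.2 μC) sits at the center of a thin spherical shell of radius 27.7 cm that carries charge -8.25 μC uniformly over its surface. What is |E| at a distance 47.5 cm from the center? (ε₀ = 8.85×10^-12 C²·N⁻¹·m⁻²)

Use a concentric Gaussian sphere at r = 47.5 cm (r > 27.7 cm, enclosing both).
Q_enc = (-25.2 μC) + (-8.25 μC) = -3.345e-5 C.
Applying ∮E·dA = Q_enc/ε₀ with Φ = E(4πr²):
E = |Q_enc|/(4πε₀r²) = (3.345×10^-5)/(4π·8.85×10^-12·(0.475)²) = 1.33×10^6 N/C.

E = 1.33e6 N/C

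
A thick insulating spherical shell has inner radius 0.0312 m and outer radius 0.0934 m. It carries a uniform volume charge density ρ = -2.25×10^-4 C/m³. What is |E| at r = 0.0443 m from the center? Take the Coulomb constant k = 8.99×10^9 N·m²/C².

By spherical symmetry E is radial; choose a Gaussian sphere of radius r = 0.0443 m (within the shell material, 0.0312 m < r < 0.0934 m).
Only the shell between 0.0312 m and r is enclosed: Q_enc = ρ·(4π/3)(r³ − a³) = (-2.25e-4)·(4π/3)·((0.0443)³ − (0.0312)³) = -5.331×10^-8 C.
By Gauss's law, ∮E·dA = E·4πr² = Q_enc/ε₀.
E = k|Q_enc|/r² = (8.99×10^9)(5.331e-8)/(0.0443)² = 2.44×10^5 N/C.

E ≈ 2.44e5 V/m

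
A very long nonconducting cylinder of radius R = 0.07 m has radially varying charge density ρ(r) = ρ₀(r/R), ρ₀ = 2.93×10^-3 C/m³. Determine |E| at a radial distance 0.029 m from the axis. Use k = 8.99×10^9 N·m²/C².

By cylindrical symmetry E is radial; use a coaxial Gaussian cylinder of radius 0.029 m and length L (r < R).
λ_enc = ∫₀^r ρ(r')·2πr' dr' = (2πρ₀/R)·r^3/3 = 2.138e-6 C/m.
Applying ∮E·dA = Q_enc/ε₀ with the end caps contributing no flux:
E = 2k|λ_enc|/r = 2(8.99×10^9)(2.138×10^-6)/(0.029) = 1.33×10^6 N/C.

E = 1.33×10^6 V/m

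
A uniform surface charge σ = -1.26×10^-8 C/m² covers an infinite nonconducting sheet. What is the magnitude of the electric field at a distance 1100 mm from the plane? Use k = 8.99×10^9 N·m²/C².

E ≈ 712 V/m

By planar symmetry E is perpendicular to the sheet and uniform; use a Gaussian pillbox with flat faces of area A on each side of the sheet.
Only the two end caps contribute flux: Φ = 2EA. With Q_enc = σA, Gauss's law gives E = |σ|/(2ε₀).
E = 2πk|σ| = 2π(8.99×10^9)(1.26e-8) = 712 N/C.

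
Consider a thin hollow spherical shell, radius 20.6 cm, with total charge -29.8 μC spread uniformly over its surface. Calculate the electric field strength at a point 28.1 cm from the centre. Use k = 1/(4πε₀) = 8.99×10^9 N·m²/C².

Symmetry ⇒ E = E(r) r̂. Gaussian sphere of radius r = 28.1 cm (r > 20.6 cm).
The entire shell is enclosed: Q_enc = -2.98e-5 C.
Applying ∮E·dA = Q_enc/ε₀ with Φ = E(4πr²):
E = k|Q_enc|/r² = (8.99×10^9)(2.98×10^-5)/(0.281)² = 3.39×10^6 N/C.

E ≈ 3.39×10^6 V/m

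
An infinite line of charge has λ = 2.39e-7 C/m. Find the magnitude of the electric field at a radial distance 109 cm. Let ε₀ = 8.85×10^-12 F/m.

Choose a coaxial cylinder of radius r = 109 cm (arbitrary length L) as the Gaussian surface.
Q_enc = λL, so λ_enc = 2.39×10^-7 C/m.
Since E is radial and uniform over the curved surface, Φ = E·2πrL = Q_enc/ε₀ = λ_enc L/ε₀.
E = |λ_enc|/(2πε₀r) = (2.39×10^-7)/(2π·8.85×10^-12·1.09) = 3.94×10^3 N/C.

E = 3.94×10^3 N/C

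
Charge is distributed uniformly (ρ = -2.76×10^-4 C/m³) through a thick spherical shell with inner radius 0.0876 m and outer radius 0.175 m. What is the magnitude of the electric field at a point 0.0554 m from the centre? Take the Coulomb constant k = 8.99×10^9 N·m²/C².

Symmetry ⇒ E = E(r) r̂. Gaussian sphere of radius r = 0.0554 m (r < 0.0876 m, inside the empty cavity).
Q_enc = 0 (all charge lies at larger r); Gauss's law gives E = 0.

E = 0 (no enclosed charge)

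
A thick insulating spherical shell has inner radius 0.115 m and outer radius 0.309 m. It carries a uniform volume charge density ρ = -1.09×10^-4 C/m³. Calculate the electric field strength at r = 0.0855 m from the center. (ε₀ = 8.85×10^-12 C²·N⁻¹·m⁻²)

Symmetry ⇒ E = E(r) r̂. Gaussian sphere of radius r = 0.0855 m (r < 0.115 m, inside the empty cavity).
No charge is enclosed, so by Gauss's law E·4πr² = 0 ⇒ E = 0.

E = 0 (no enclosed charge)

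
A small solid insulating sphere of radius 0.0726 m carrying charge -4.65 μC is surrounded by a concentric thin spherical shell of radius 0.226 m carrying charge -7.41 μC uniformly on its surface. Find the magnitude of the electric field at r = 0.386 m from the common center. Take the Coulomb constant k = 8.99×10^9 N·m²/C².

E = 7.28e5 N/C

By spherical symmetry E is radial; choose a Gaussian sphere of radius r = 0.386 m (r > 0.226 m, enclosing both).
Q_enc = (-4.65 μC) + (-7.41 μC) = -1.206×10^-5 C.
Since E is radial and uniform over the Gaussian sphere, Φ = E·4πr² = Q_enc/ε₀.
E = k|Q_enc|/r² = (8.99×10^9)(1.206×10^-5)/(0.386)² = 7.28×10^5 N/C.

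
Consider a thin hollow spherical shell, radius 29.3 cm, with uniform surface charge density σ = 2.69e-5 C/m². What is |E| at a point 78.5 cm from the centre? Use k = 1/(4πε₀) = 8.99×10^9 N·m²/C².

E ≈ 4.23×10^5 N/C

Use a concentric Gaussian sphere at r = 78.5 cm (r > 29.3 cm).
The entire shell is enclosed: Q_enc = σ·4πR² = (2.69×10^-5)·4π·(0.293)² = 2.902e-5 C.
Since E is radial and uniform over the Gaussian sphere, Φ = E·4πr² = Q_enc/ε₀.
E = k|Q_enc|/r² = (8.99×10^9)(2.902×10^-5)/(0.785)² = 4.23e5 N/C.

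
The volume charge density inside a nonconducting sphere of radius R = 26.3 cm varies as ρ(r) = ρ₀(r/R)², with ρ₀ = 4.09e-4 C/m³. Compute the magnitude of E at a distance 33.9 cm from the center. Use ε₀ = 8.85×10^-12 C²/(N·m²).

By spherical symmetry E is radial; choose a Gaussian sphere of radius r = 33.9 cm (r > R, all charge enclosed).
Q_enc = 4π ∫₀^R ρ₀(r'/R)^2 r'² dr' = 4πρ₀R³/5 = 1.87×10^-5 C.
Applying ∮E·dA = Q_enc/ε₀ with Φ = E(4πr²):
E = |Q_enc|/(4πε₀r²) = (1.87×10^-5)/(4π·8.85×10^-12·(0.339)²) = 1.46×10^6 N/C.

|E| = 1.46e6 N/C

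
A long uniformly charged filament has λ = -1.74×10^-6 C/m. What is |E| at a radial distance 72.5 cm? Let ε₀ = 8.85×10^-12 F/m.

|E| ≈ 4.32×10^4 N/C

Coaxial Gaussian cylinder, radius r = 72.5 cm, length L.
Q_enc = λL, so λ_enc = -1.74×10^-6 C/m.
Applying ∮E·dA = Q_enc/ε₀ with the end caps contributing no flux:
E = |λ_enc|/(2πε₀r) = (1.74×10^-6)/(2π·8.85×10^-12·0.725) = 4.32×10^4 N/C.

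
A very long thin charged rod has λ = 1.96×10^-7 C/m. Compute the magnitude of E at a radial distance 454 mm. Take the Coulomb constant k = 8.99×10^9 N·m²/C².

Take a coaxial cylindrical Gaussian surface of radius r = 454 mm and length L.
Q_enc = λL, so λ_enc = 1.96e-7 C/m.
Applying ∮E·dA = Q_enc/ε₀ with the end caps contributing no flux:
E = 2k|λ_enc|/r = 2(8.99×10^9)(1.96×10^-7)/(0.454) = 7.76e3 N/C.

|E| = 7.76e3 N/C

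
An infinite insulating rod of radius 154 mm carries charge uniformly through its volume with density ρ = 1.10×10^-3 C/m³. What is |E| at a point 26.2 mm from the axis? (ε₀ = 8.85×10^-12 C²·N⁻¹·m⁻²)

Take a coaxial cylindrical Gaussian surface of radius r = 26.2 mm and length L (r < R).
Enclosed charge per unit length: λ_enc = ρ·πr² = (1.10×10^-3)π(0.0262)² = 2.372×10^-6 C/m.
Gauss's law: E·2πrL = λ_enc L/ε₀.
E = |λ_enc|/(2πε₀r) = (2.372×10^-6)/(2π·8.85×10^-12·0.0262) = 1.63×10^6 N/C.

1.63e6 N/C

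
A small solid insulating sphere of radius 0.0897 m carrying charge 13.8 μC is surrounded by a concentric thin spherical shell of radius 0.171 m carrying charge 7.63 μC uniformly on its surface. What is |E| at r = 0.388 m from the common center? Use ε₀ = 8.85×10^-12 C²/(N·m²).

Take a concentric spherical Gaussian surface of radius r = 0.388 m (r > 0.171 m, enclosing both).
Q_enc = (13.8 μC) + (7.63 μC) = 2.143×10^-5 C.
By Gauss's law, ∮E·dA = E·4πr² = Q_enc/ε₀.
E = |Q_enc|/(4πε₀r²) = (2.143×10^-5)/(4π·8.85×10^-12·(0.388)²) = 1.28e6 N/C.

|E| ≈ 1.28e6 N/C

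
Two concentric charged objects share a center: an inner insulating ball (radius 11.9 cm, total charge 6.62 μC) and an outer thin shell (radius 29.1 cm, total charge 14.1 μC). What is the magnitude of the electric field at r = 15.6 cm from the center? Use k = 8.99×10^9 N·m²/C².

E = 2.45×10^6 N/C

Take a concentric spherical Gaussian surface of radius r = 15.6 cm (between the bodies, 11.9 cm < r < 29.1 cm).
The shell at 29.1 cm lies outside the Gaussian surface, so Q_enc = 6.62 μC = 6.62×10^-6 C.
By Gauss's law, ∮E·dA = E·4πr² = Q_enc/ε₀.
E = k|Q_enc|/r² = (8.99×10^9)(6.62e-6)/(0.156)² = 2.45×10^6 N/C.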